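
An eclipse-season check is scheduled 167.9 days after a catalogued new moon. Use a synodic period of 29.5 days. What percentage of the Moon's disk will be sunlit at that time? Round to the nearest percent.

68%

167.9/29.5 = 5.692 lunations, so 5 complete cycles and 20.40 d into the next.
Phase angle: θ = 360°·(20.40 d)/(29.5 d) = 248.9°.
Illuminated fraction = (1 − cos 248.9°)/2 = (1 − (-0.359))/2 ≈ 0.680, so 68%.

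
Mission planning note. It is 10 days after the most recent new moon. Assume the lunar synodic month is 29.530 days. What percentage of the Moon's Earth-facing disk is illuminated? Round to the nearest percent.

Phase angle: θ = 360°·(10 d)/(29.530 d) = 121.9°.
cos 121.9° = (-0.529), so f = (1 − (-0.529))/2 = 0.764, so 76%.

76%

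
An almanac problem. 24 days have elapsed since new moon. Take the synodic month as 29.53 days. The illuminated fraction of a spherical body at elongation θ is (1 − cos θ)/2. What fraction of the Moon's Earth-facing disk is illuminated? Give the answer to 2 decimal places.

Phase angle: θ = 360°·(24 d)/(29.53 d) = 292.6°.
Illuminated fraction = (1 − cos 292.6°)/2 = (1 − 0.384)/2 ≈ 0.308.

0.31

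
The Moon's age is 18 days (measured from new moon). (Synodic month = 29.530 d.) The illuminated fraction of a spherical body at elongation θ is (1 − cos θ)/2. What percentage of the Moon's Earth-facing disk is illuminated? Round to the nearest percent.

Phase angle: θ = 360°·(18 d)/(29.530 d) = 219.4°.
cos 219.4° = (-0.772), so f = (1 − (-0.772))/2 = 0.886, so 89%.

89%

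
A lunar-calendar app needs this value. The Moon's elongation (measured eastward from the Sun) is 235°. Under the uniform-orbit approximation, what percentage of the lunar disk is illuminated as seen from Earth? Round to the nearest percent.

f = (1 − cos 235°)/2 = (1 − (-0.574))/2 ≈ 0.787, i.e. 79%.

79%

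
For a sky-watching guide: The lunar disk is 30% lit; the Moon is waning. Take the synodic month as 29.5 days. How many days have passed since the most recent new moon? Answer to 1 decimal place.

24.1 days

From f = (1 − cos θ)/2: cos θ = 1 − 2×0.30 = 0.400; arccos → 66.4°.
A waning Moon lies in 180°–360°, so θ = 360° − 66.4° = 293.6°.
Age = 29.5 × 293.6°/360° ≈ 24.06 days.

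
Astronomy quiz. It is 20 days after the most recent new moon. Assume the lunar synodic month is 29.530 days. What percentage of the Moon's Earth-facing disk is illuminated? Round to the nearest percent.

72%

Elongation θ = 360° × 20/29.530 ≈ 243.8°.
cos 243.8° = (-0.441), so f = (1 − (-0.441))/2 = 0.721, so 72%.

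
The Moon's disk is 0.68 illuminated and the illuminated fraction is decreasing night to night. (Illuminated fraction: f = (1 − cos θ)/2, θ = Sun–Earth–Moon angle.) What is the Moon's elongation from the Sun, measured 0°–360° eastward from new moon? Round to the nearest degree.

cos θ = 1 − 2f = -0.360, giving a principal value of 111.1°.
Waning ⇒ past full, so θ = 360° − 111.1° = 248.9°.

249°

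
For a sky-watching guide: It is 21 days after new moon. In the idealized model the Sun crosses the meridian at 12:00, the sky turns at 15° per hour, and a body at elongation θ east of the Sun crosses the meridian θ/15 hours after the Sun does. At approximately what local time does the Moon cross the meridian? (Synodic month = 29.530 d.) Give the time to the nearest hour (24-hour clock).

05:00

Phase angle: θ = 360°·(21 d)/(29.530 d) = 256.0°.
Delay after the Sun = 256.0° / (15°/h) ≈ 17.07 h.
12:00 + 17.07 h ≈ 05:04 → 05:00 to the nearest hour.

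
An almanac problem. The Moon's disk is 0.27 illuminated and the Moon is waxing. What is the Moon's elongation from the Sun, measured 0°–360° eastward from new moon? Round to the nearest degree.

63°

From f = (1 − cos θ)/2: cos θ = 1 − 2×0.27 = 0.460; arccos → 62.6°.
Before full moon the principal value applies: θ = 62.6°.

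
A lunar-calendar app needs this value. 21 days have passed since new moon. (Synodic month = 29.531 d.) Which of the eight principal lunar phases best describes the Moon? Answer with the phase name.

θ ≈ 360° × 21/29.531 = 256°, which falls in the last quarter sector.

last quarter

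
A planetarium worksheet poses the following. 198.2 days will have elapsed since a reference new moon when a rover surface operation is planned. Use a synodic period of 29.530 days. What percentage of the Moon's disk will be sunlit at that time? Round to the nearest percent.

Reduce mod P: 198.2 − 6×29.530 = 21.02 d into the current lunation.
Phase angle: θ = 360°·(21.02 d)/(29.530 d) = 256.3°.
cos 256.3° = (-0.238), so f = (1 − (-0.238))/2 = 0.619, so 62%.

62%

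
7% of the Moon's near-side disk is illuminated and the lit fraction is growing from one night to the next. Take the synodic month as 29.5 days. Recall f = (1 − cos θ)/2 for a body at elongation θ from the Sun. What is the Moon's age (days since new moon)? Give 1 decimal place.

2.5 days

cos θ = 1 − 2f = 0.860, giving a principal value of 30.7°.
Waxing ⇒ before full, so θ = 30.7°.
That fraction of the synodic month is 30.7/360 × 29.5 d ≈ 2.51 d.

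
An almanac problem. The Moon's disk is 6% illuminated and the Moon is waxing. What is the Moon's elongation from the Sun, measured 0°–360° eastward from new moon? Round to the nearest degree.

cos θ = 1 − 2f = 0.880, giving a principal value of 28.4°.
Before full moon the principal value applies: θ = 28.4°.

28°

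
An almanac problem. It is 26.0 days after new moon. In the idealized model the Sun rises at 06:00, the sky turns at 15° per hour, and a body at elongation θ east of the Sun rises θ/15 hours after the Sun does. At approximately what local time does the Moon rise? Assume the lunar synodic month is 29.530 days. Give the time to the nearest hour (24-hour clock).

03:00

Phase angle: θ = 360°·(26.0 d)/(29.530 d) = 317.0°.
At 15° of sky rotation per hour, 317.0° corresponds to a 21.13 h lag.
06:00 + 21.13 h ≈ 03:08 → 03:00 to the nearest hour.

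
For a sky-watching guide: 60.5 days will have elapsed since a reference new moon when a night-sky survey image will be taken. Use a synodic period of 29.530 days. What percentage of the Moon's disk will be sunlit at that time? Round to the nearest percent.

60.5/29.530 = 2.049 lunations, so 2 complete cycles and 1.44 d into the next.
The Moon has covered 1.44/29.530 of its cycle, so θ ≈ 360° × 1.44/29.530 = 17.6°.
Illuminated fraction = (1 − cos 17.6°)/2 = (1 − 0.953)/2 ≈ 0.023, so 2%.

2%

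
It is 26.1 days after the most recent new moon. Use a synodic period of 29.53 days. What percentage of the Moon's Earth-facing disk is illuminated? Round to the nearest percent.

The Moon has covered 26.1/29.53 of its cycle, so θ ≈ 360° × 26.1/29.53 = 318.2°.
With cos θ = 0.745, the lit fraction is (1 − 0.745)/2 ≈ 0.127, so 13%.

13%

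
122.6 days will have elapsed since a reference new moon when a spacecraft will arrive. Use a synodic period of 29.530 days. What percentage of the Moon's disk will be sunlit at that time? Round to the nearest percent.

21%

122.6 d spans 4 complete synodic months (4 × 29.530 = 118.12 d) plus 4.48 d.
Phase angle: θ = 360°·(4.48 d)/(29.530 d) = 54.6°.
cos 54.6° = 0.579, so f = (1 − 0.579)/2 = 0.210, so 21%.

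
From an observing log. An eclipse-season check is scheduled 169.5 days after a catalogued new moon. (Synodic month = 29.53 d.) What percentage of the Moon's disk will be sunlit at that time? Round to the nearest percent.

53%

169.5 d spans 5 complete synodic months (5 × 29.53 = 147.65 d) plus 21.85 d.
Phase angle: θ = 360°·(21.85 d)/(29.53 d) = 266.4°.
cos 266.4° = (-0.063), so f = (1 − (-0.063))/2 = 0.532, so 53%.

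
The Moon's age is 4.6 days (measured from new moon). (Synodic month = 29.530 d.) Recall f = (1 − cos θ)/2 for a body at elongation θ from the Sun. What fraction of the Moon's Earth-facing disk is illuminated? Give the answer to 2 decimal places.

Elongation θ = 360° × 4.6/29.530 ≈ 56.1°.
Illuminated fraction = (1 − cos 56.1°)/2 = (1 − 0.558)/2 ≈ 0.221.

0.22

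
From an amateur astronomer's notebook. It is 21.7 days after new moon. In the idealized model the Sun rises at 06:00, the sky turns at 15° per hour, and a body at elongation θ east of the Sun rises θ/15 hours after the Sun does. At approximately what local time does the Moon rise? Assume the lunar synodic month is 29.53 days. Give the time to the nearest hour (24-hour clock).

The Moon has covered 21.7/29.53 of its cycle, so θ ≈ 360° × 21.7/29.53 = 264.5°.
At 15° of sky rotation per hour, 264.5° corresponds to a 17.64 h lag.
06:00 + 17.64 h ≈ 23:38 → 00:00 to the nearest hour.

00:00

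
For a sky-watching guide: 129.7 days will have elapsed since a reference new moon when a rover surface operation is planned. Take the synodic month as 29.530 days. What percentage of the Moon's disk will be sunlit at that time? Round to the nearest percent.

89%

129.7 d spans 4 complete synodic months (4 × 29.530 = 118.12 d) plus 11.58 d.
Elongation θ = 360° × 11.58/29.530 ≈ 141.2°.
cos 141.2° = (-0.779), so f = (1 − (-0.779))/2 = 0.890, so 89%.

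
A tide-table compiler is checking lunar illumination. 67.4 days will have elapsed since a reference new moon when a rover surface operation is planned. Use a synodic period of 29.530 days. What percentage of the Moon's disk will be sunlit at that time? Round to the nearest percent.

60%

67.4 d spans 2 complete synodic months (2 × 29.530 = 59.06 d) plus 8.34 d.
Elongation θ = 360° × 8.34/29.530 ≈ 101.7°.
With cos θ = (-0.202), the lit fraction is (1 − (-0.202))/2 ≈ 0.601, so 60%.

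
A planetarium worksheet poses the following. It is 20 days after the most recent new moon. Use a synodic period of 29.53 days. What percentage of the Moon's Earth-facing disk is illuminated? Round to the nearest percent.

The Moon has covered 20/29.53 of its cycle, so θ ≈ 360° × 20/29.53 = 243.8°.
cos 243.8° = (-0.441), so f = (1 − (-0.441))/2 = 0.721, so 72%.

72%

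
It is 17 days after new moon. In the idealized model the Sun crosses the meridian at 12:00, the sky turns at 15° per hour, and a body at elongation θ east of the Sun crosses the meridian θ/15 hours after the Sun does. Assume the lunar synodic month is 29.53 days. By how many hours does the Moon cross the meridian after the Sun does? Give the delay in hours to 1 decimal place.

Elongation θ = 360° × 17/29.53 ≈ 207.2°.
Delay after the Sun = 207.2° / (15°/h) ≈ 13.82 h.
So the Moon crosses the meridian 13.82 h after the Sun.

13.8 h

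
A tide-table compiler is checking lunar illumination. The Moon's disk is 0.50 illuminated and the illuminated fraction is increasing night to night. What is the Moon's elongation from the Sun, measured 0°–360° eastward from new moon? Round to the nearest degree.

90°

Invert f = (1 − cos θ)/2 to get cos θ = 1 − 2(0.50) = 0.000, hence θ₀ = arccos 0.000 = 90.0°.
Before full moon the principal value applies: θ = 90.0°.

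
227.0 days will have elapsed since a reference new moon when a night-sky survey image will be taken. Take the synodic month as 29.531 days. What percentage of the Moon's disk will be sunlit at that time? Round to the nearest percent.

69%

227.0/29.531 = 7.687 lunations, so 7 complete cycles and 20.28 d into the next.
Elongation θ = 360° × 20.28/29.531 ≈ 247.3°.
cos 247.3° = (-0.387), so f = (1 − (-0.387))/2 = 0.693, so 69%.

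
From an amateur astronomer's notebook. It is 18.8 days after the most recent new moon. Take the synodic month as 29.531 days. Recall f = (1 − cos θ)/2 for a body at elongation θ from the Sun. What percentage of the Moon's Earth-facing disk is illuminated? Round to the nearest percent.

83%

Phase angle: θ = 360°·(18.8 d)/(29.531 d) = 229.2°.
With cos θ = (-0.654), the lit fraction is (1 − (-0.654))/2 ≈ 0.827, so 83%.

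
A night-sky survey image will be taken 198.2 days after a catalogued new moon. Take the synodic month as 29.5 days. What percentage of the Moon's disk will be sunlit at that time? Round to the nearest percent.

60%

198.2/29.5 = 6.719 lunations, so 6 complete cycles and 21.20 d into the next.
The Moon has covered 21.20/29.5 of its cycle, so θ ≈ 360° × 21.20/29.5 = 258.7°.
cos 258.7° = (-0.196), so f = (1 − (-0.196))/2 = 0.598, so 60%.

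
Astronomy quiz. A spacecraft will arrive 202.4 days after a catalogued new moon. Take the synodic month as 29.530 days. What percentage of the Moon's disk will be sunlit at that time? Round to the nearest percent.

20%

202.4 d spans 6 complete synodic months (6 × 29.530 = 177.18 d) plus 25.22 d.
The Moon has covered 25.22/29.530 of its cycle, so θ ≈ 360° × 25.22/29.530 = 307.5°.
With cos θ = 0.608, the lit fraction is (1 − 0.608)/2 ≈ 0.196, so 20%.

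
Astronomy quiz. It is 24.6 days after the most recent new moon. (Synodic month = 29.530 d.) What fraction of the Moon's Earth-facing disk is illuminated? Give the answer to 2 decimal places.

0.25

Elongation θ = 360° × 24.6/29.530 ≈ 299.9°.
With cos θ = 0.498, the lit fraction is (1 − 0.498)/2 ≈ 0.251.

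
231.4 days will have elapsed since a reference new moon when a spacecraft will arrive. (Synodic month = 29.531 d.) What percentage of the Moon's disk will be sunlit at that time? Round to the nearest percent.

24%

231.4 d spans 7 complete synodic months (7 × 29.531 = 206.72 d) plus 24.68 d.
Phase angle: θ = 360°·(24.68 d)/(29.531 d) = 300.9°.
With cos θ = 0.514, the lit fraction is (1 − 0.514)/2 ≈ 0.243, so 24%.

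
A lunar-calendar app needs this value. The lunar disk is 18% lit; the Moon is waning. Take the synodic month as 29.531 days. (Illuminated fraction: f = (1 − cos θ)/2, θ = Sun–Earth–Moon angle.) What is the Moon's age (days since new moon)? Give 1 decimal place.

From f = (1 − cos θ)/2: cos θ = 1 − 2×0.18 = 0.640; arccos → 50.2°.
Waning ⇒ past full, so θ = 360° − 50.2° = 309.8°.
Age = 29.531 × 309.8°/360° ≈ 25.41 days.

25.4 days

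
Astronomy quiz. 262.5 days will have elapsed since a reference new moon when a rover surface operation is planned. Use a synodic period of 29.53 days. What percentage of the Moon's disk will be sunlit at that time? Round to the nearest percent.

12%

262.5 d spans 8 complete synodic months (8 × 29.53 = 236.24 d) plus 26.26 d.
Phase angle: θ = 360°·(26.26 d)/(29.53 d) = 320.1°.
Illuminated fraction = (1 − cos 320.1°)/2 = (1 − 0.768)/2 ≈ 0.116, so 12%.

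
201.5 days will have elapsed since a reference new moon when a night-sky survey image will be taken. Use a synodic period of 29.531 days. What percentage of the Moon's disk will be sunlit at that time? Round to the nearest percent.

201.5/29.531 = 6.823 lunations, so 6 complete cycles and 24.31 d into the next.
The Moon has covered 24.31/29.531 of its cycle, so θ ≈ 360° × 24.31/29.531 = 296.4°.
With cos θ = 0.445, the lit fraction is (1 − 0.445)/2 ≈ 0.278, so 28%.

28%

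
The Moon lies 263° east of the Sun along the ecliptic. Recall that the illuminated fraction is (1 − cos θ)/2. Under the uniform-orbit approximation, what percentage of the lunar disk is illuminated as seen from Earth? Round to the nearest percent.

56%

f = (1 − cos 263°)/2 = (1 − (-0.122))/2 ≈ 0.561, i.e. 56%.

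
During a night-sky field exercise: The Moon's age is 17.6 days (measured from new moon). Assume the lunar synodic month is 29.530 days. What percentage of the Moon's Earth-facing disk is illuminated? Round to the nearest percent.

91%

The Moon has covered 17.6/29.530 of its cycle, so θ ≈ 360° × 17.6/29.530 = 214.6°.
With cos θ = (-0.824), the lit fraction is (1 − (-0.824))/2 ≈ 0.912, so 91%.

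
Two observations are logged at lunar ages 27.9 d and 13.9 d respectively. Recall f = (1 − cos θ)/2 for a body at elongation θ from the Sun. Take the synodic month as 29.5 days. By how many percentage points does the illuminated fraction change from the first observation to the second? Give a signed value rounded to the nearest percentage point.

θ₁ = 360° × 27.9/29.5 = 340.5°, f₁ = (1 − cos θ₁)/2 = 0.029.
θ₂ = 360° × 13.9/29.5 = 169.6°, f₂ = (1 − cos θ₂)/2 = 0.992.
Change = f₂ − f₁ = +0.963 → +96 percentage points.

+96 percentage points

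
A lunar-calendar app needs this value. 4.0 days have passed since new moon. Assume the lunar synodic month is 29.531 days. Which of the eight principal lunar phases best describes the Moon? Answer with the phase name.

At 4.0/29.531 of the cycle, θ ≈ 49° — the waxing crescent range.

waxing crescent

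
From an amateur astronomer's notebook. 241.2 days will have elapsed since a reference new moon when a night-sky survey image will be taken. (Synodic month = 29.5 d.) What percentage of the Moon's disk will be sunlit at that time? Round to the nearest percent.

241.2/29.5 = 8.176 lunations, so 8 complete cycles and 5.20 d into the next.
Elongation θ = 360° × 5.20/29.5 ≈ 63.5°.
Illuminated fraction = (1 − cos 63.5°)/2 = (1 − 0.447)/2 ≈ 0.277, so 28%.

28%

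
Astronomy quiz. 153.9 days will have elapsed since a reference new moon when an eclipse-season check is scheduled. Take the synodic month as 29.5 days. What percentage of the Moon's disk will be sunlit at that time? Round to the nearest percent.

153.9 d spans 5 complete synodic months (5 × 29.5 = 147.50 d) plus 6.40 d.
Elongation θ = 360° × 6.40/29.5 ≈ 78.1°.
With cos θ = 0.206, the lit fraction is (1 − 0.206)/2 ≈ 0.397, so 40%.

40%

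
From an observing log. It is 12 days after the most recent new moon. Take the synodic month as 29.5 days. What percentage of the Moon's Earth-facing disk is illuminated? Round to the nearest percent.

92%

The Moon has covered 12/29.5 of its cycle, so θ ≈ 360° × 12/29.5 = 146.4°.
Illuminated fraction = (1 − cos 146.4°)/2 = (1 − (-0.833))/2 ≈ 0.917, so 92%.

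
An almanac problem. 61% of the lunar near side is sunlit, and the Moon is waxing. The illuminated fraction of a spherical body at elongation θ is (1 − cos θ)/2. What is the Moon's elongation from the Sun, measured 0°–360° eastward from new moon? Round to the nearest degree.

Invert f = (1 − cos θ)/2 to get cos θ = 1 − 2(0.61) = -0.220, hence θ₀ = arccos -0.220 = 102.7°.
Waxing ⇒ before full, so θ = 102.7°.

103°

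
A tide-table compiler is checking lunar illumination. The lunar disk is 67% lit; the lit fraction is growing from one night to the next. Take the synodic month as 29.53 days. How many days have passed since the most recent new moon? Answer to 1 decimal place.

cos θ = 1 − 2f = -0.340, giving a principal value of 109.9°.
The Moon is waxing (0°–180°), so θ = 109.9° directly.
That fraction of the synodic month is 109.9/360 × 29.53 d ≈ 9.01 d.

9.0 days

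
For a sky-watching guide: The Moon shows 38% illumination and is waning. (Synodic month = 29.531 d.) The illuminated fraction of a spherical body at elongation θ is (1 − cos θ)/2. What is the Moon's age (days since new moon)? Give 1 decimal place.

23.3 days

cos θ = 1 − 2f = 0.240, giving a principal value of 76.1°.
A waning Moon lies in 180°–360°, so θ = 360° − 76.1° = 283.9°.
At 360°/29.531 d per day, 283.9° corresponds to 23.29 days.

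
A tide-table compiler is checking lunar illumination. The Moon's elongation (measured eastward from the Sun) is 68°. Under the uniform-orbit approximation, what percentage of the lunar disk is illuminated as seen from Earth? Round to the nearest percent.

cos 68° = 0.375, so f = (1 − 0.375)/2 = 0.313, i.e. 31%.

31%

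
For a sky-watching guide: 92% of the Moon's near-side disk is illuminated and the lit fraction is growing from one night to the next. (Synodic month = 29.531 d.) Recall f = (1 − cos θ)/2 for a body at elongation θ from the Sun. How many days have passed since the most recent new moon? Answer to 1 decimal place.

12.1 days

From f = (1 − cos θ)/2: cos θ = 1 − 2×0.92 = -0.840; arccos → 147.1°.
Before full moon the principal value applies: θ = 147.1°.
At 360°/29.531 d per day, 147.1° corresponds to 12.07 days.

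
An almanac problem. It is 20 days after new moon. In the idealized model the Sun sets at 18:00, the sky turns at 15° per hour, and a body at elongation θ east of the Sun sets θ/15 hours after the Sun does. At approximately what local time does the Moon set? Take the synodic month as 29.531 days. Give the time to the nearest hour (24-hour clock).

10:00

Elongation θ = 360° × 20/29.531 ≈ 243.8°.
The Moon trails the Sun by θ/15 = 243.8/15 ≈ 16.25 hours.
18:00 + 16.25 h ≈ 10:15 → 10:00 to the nearest hour.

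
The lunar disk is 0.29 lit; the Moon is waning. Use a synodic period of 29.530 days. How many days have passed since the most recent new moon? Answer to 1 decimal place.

Invert f = (1 − cos θ)/2 to get cos θ = 1 − 2(0.29) = 0.420, hence θ₀ = arccos 0.420 = 65.2°.
Waning ⇒ past full, so θ = 360° − 65.2° = 294.8°.
At 360°/29.530 d per day, 294.8° corresponds to 24.18 days.

24.2 days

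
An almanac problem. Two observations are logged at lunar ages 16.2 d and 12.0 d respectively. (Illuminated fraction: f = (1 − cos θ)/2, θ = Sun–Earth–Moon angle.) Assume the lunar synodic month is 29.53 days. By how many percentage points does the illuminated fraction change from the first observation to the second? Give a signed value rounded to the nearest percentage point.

-6 pp

θ₁ = 360° × 16.2/29.53 = 197.5°, f₁ = (1 − cos θ₁)/2 = 0.977.
θ₂ = 360° × 12.0/29.53 = 146.3°, f₂ = (1 − cos θ₂)/2 = 0.916.
Change = f₂ − f₁ = -0.061 → -6 percentage points.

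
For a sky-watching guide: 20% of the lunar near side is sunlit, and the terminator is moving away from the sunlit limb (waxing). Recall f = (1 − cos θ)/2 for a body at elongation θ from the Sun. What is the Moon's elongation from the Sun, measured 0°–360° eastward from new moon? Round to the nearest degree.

Invert f = (1 − cos θ)/2 to get cos θ = 1 − 2(0.20) = 0.600, hence θ₀ = arccos 0.600 = 53.1°.
The Moon is waxing (0°–180°), so θ = 53.1° directly.

53°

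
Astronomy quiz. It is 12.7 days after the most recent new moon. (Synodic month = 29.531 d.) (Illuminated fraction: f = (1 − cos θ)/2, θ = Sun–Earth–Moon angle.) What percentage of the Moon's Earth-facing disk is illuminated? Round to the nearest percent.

The Moon has covered 12.7/29.531 of its cycle, so θ ≈ 360° × 12.7/29.531 = 154.8°.
cos 154.8° = (-0.905), so f = (1 − (-0.905))/2 = 0.952, so 95%.

95%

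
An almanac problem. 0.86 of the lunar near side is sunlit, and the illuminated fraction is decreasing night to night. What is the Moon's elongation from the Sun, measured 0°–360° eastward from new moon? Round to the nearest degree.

cos θ = 1 − 2f = -0.720, giving a principal value of 136.1°.
A waning Moon lies in 180°–360°, so θ = 360° − 136.1° = 223.9°.

224°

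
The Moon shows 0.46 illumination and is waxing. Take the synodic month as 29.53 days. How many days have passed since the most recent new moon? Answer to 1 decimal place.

Invert f = (1 − cos θ)/2 to get cos θ = 1 − 2(0.46) = 0.080, hence θ₀ = arccos 0.080 = 85.4°.
The Moon is waxing (0°–180°), so θ = 85.4° directly.
That fraction of the synodic month is 85.4/360 × 29.53 d ≈ 7.01 d.

7.0 days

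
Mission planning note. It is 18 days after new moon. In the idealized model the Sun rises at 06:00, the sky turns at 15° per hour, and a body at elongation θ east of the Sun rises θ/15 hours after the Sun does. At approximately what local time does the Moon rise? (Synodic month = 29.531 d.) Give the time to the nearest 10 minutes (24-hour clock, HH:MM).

Phase angle: θ = 360°·(18 d)/(29.531 d) = 219.4°.
Delay after the Sun = 219.4° / (15°/h) ≈ 14.63 h.
06:00 + 14.629 h ≈ 20:38 → 20:40 to the nearest ten minutes.

20:40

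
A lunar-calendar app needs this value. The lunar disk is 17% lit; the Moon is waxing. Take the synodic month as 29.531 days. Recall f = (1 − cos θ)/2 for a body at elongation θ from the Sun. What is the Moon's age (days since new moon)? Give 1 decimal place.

4.0 days

From f = (1 − cos θ)/2: cos θ = 1 − 2×0.17 = 0.660; arccos → 48.7°.
Before full moon the principal value applies: θ = 48.7°.
At 360°/29.531 d per day, 48.7° corresponds to 3.99 days.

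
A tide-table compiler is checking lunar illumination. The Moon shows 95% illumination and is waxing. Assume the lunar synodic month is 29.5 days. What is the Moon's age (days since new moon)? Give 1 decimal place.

From f = (1 − cos θ)/2: cos θ = 1 − 2×0.95 = -0.900; arccos → 154.2°.
Waxing ⇒ before full, so θ = 154.2°.
Age = 29.5 × 154.2°/360° ≈ 12.63 days.

12.6 days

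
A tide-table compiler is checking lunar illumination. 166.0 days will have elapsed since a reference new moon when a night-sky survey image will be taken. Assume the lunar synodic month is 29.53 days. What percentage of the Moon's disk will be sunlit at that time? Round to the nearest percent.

86%

Reduce mod P: 166.0 − 5×29.53 = 18.35 d into the current lunation.
Elongation θ = 360° × 18.35/29.53 ≈ 223.7°.
Illuminated fraction = (1 − cos 223.7°)/2 = (1 − (-0.723))/2 ≈ 0.861, so 86%.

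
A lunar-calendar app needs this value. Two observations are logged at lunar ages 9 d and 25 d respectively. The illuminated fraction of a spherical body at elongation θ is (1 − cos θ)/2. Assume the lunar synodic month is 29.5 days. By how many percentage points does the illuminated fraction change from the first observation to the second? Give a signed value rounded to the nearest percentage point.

First observation: θ = 360°·9/29.5 = 109.8°, so f = 0.670.
Second observation: θ = 305.1°, f = 0.213.
Δf = 0.213 − 0.670 = -0.457, i.e. -46 pp.

-46 percentage points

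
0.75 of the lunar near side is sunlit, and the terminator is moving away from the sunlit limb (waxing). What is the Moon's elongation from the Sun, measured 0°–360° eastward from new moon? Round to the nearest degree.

120°

cos θ = 1 − 2f = -0.500, giving a principal value of 120.0°.
Waxing ⇒ before full, so θ = 120.0°.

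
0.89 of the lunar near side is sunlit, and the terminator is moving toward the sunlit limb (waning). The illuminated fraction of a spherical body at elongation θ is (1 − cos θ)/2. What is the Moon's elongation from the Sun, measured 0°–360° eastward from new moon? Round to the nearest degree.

219°

From f = (1 − cos θ)/2: cos θ = 1 − 2×0.89 = -0.780; arccos → 141.3°.
Since the Moon is past full (waning), take the reflex angle: θ = 360° − 141.3° = 218.7°.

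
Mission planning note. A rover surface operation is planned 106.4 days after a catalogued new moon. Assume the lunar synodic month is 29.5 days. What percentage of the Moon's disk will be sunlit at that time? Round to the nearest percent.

106.4 d spans 3 complete synodic months (3 × 29.5 = 88.50 d) plus 17.90 d.
Elongation θ = 360° × 17.90/29.5 ≈ 218.4°.
With cos θ = (-0.783), the lit fraction is (1 − (-0.783))/2 ≈ 0.892, so 89%.

89%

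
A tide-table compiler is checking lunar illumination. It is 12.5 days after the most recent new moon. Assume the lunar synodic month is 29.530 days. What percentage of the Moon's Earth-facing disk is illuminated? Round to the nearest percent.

Phase angle: θ = 360°·(12.5 d)/(29.530 d) = 152.4°.
With cos θ = (-0.886), the lit fraction is (1 − (-0.886))/2 ≈ 0.943, so 94%.

94%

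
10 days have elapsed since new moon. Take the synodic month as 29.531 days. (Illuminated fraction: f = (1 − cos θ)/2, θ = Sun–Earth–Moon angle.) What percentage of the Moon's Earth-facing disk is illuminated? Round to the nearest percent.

76%

Phase angle: θ = 360°·(10 d)/(29.531 d) = 121.9°.
With cos θ = (-0.529), the lit fraction is (1 − (-0.529))/2 ≈ 0.764, so 76%.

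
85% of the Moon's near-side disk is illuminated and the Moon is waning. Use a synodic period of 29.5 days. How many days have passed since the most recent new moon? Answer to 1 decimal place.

From f = (1 − cos θ)/2: cos θ = 1 − 2×0.85 = -0.700; arccos → 134.4°.
Since the Moon is past full (waning), take the reflex angle: θ = 360° − 134.4° = 225.6°.
At 360°/29.5 d per day, 225.6° corresponds to 18.48 days.

18.5 days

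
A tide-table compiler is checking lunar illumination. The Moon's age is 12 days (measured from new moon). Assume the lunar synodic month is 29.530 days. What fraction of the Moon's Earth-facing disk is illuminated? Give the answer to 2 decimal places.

Elongation θ = 360° × 12/29.530 ≈ 146.3°.
With cos θ = (-0.832), the lit fraction is (1 − (-0.832))/2 ≈ 0.916.

0.92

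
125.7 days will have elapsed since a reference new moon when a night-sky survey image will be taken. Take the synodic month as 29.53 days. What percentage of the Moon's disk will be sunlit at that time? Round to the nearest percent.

125.7 d spans 4 complete synodic months (4 × 29.53 = 118.12 d) plus 7.58 d.
Phase angle: θ = 360°·(7.58 d)/(29.53 d) = 92.4°.
cos 92.4° = (-0.042), so f = (1 − (-0.042))/2 = 0.521, so 52%.

52%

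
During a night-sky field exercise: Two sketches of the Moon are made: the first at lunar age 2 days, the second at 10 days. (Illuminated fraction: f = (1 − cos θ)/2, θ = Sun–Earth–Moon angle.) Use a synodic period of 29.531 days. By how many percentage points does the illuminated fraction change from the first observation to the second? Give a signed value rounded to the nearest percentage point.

θ₁ = 360° × 2/29.531 = 24.4°, f₁ = (1 − cos θ₁)/2 = 0.045.
θ₂ = 360° × 10/29.531 = 121.9°, f₂ = (1 − cos θ₂)/2 = 0.764.
Change = f₂ − f₁ = +0.720 → +72 percentage points.

+72 percentage points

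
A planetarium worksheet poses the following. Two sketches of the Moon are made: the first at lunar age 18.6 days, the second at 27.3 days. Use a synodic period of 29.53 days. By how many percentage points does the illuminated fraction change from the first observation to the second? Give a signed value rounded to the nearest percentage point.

First observation: θ = 360°·18.6/29.53 = 226.8°, so f = 0.843.
Second observation: θ = 332.8°, f = 0.055.
Δf = 0.055 − 0.843 = -0.787, i.e. -79 pp.

-79 percentage points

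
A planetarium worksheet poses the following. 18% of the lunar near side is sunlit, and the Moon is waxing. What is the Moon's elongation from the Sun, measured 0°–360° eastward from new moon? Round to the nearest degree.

50°

cos θ = 1 − 2f = 0.640, giving a principal value of 50.2°.
Waxing ⇒ before full, so θ = 50.2°.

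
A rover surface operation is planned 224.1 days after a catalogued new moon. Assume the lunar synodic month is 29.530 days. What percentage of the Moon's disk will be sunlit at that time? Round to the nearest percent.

224.1 d spans 7 complete synodic months (7 × 29.530 = 206.71 d) plus 17.39 d.
The Moon has covered 17.39/29.530 of its cycle, so θ ≈ 360° × 17.39/29.530 = 212.0°.
Illuminated fraction = (1 − cos 212.0°)/2 = (1 − (-0.848))/2 ≈ 0.924, so 92%.

92%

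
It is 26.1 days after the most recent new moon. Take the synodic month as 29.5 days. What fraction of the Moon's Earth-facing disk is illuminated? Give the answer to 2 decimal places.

Phase angle: θ = 360°·(26.1 d)/(29.5 d) = 318.5°.
With cos θ = 0.749, the lit fraction is (1 − 0.749)/2 ≈ 0.125.

0.13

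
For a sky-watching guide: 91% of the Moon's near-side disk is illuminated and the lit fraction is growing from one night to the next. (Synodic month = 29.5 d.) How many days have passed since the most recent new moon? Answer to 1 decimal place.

11.9 days

From f = (1 − cos θ)/2: cos θ = 1 − 2×0.91 = -0.820; arccos → 145.1°.
The Moon is waxing (0°–180°), so θ = 145.1° directly.
At 360°/29.5 d per day, 145.1° corresponds to 11.89 days.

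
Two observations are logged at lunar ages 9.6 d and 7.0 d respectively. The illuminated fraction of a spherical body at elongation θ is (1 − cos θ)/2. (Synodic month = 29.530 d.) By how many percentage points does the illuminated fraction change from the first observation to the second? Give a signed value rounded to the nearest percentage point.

First observation: θ = 360°·9.6/29.530 = 117.0°, so f = 0.727.
Second observation: θ = 85.3°, f = 0.459.
Δf = 0.459 − 0.727 = -0.268, i.e. -27 pp.

-27 pp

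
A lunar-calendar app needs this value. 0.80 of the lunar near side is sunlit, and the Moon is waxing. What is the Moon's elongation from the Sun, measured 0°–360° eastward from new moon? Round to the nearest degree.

cos θ = 1 − 2f = -0.600, giving a principal value of 126.9°.
Waxing ⇒ before full, so θ = 126.9°.

127°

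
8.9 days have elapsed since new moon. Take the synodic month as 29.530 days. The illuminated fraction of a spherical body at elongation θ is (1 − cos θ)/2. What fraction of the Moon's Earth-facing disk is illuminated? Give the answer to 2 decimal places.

Phase angle: θ = 360°·(8.9 d)/(29.530 d) = 108.5°.
With cos θ = (-0.317), the lit fraction is (1 − (-0.317))/2 ≈ 0.659.

0.66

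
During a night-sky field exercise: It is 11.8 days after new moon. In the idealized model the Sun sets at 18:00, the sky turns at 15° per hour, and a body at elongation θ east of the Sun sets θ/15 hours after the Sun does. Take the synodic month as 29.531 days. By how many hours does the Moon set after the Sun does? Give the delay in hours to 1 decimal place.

9.6 h

Phase angle: θ = 360°·(11.8 d)/(29.531 d) = 143.8°.
The Moon trails the Sun by θ/15 = 143.8/15 ≈ 9.59 hours.
So the Moon sets 9.59 h after the Sun.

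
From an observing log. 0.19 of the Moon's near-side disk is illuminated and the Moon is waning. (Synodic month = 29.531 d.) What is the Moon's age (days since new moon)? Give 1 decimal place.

cos θ = 1 − 2f = 0.620, giving a principal value of 51.7°.
Waning ⇒ past full, so θ = 360° − 51.7° = 308.3°.
That fraction of the synodic month is 308.3/360 × 29.531 d ≈ 25.29 d.

25.3 days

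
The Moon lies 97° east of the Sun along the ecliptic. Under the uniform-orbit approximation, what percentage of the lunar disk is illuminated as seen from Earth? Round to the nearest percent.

56%

cos 97° = (-0.122), so f = (1 − (-0.122))/2 = 0.561, i.e. 56%.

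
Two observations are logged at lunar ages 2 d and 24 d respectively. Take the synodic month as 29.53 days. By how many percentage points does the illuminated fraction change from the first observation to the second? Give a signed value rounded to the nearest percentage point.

θ₁ = 360° × 2/29.53 = 24.4°, f₁ = (1 − cos θ₁)/2 = 0.045.
θ₂ = 360° × 24/29.53 = 292.6°, f₂ = (1 − cos θ₂)/2 = 0.308.
Change = f₂ − f₁ = +0.263 → +26 percentage points.

+26 percentage points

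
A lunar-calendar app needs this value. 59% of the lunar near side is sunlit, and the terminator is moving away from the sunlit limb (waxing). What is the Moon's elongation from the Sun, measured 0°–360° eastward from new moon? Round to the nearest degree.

100°

From f = (1 − cos θ)/2: cos θ = 1 − 2×0.59 = -0.180; arccos → 100.4°.
The Moon is waxing (0°–180°), so θ = 100.4° directly.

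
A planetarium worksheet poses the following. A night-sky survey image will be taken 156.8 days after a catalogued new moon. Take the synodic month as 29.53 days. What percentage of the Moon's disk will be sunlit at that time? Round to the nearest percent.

68%

156.8/29.53 = 5.310 lunations, so 5 complete cycles and 9.15 d into the next.
The Moon has covered 9.15/29.53 of its cycle, so θ ≈ 360° × 9.15/29.53 = 111.5°.
With cos θ = (-0.367), the lit fraction is (1 − (-0.367))/2 ≈ 0.684, so 68%.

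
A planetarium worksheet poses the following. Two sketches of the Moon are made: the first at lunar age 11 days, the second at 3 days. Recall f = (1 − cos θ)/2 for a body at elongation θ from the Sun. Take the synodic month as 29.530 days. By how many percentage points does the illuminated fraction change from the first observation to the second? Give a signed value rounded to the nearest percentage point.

-75 pp

First observation: θ = 360°·11/29.530 = 134.1°, so f = 0.848.
Second observation: θ = 36.6°, f = 0.098.
Δf = 0.098 − 0.848 = -0.750, i.e. -75 pp.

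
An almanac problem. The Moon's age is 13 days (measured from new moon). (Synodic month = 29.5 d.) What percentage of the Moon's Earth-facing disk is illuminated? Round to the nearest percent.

97%

Phase angle: θ = 360°·(13 d)/(29.5 d) = 158.6°.
Illuminated fraction = (1 − cos 158.6°)/2 = (1 − (-0.931))/2 ≈ 0.966, so 97%.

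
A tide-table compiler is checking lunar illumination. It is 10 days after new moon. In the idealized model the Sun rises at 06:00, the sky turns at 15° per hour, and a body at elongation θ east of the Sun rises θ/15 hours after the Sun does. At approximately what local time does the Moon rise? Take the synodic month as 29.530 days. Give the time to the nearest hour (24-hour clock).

The Moon has covered 10/29.530 of its cycle, so θ ≈ 360° × 10/29.530 = 121.9°.
At 15° of sky rotation per hour, 121.9° corresponds to a 8.13 h lag.
06:00 + 8.13 h ≈ 14:08 → 14:00 to the nearest hour.

14:00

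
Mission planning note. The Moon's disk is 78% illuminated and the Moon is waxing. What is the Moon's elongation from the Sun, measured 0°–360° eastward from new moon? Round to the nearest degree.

124°

Invert f = (1 − cos θ)/2 to get cos θ = 1 − 2(0.78) = -0.560, hence θ₀ = arccos -0.560 = 124.1°.
Waxing ⇒ before full, so θ = 124.1°.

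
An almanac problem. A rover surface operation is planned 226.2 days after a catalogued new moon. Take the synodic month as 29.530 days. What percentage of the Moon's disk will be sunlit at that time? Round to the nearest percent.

77%

226.2 d spans 7 complete synodic months (7 × 29.530 = 206.71 d) plus 19.49 d.
Phase angle: θ = 360°·(19.49 d)/(29.530 d) = 237.6°.
cos 237.6° = (-0.536), so f = (1 − (-0.536))/2 = 0.768, so 77%.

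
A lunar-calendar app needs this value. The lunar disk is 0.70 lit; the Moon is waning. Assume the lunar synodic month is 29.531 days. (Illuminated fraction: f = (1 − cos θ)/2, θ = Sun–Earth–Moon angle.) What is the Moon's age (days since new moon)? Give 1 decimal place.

Invert f = (1 − cos θ)/2 to get cos θ = 1 − 2(0.70) = -0.400, hence θ₀ = arccos -0.400 = 113.6°.
Since the Moon is past full (waning), take the reflex angle: θ = 360° − 113.6° = 246.4°.
At 360°/29.531 d per day, 246.4° corresponds to 20.21 days.

20.2 days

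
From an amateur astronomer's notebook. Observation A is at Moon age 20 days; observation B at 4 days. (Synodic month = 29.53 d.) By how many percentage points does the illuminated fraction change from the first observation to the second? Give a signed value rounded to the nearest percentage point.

θ₁ = 360° × 20/29.53 = 243.8°, f₁ = (1 − cos θ₁)/2 = 0.721.
θ₂ = 360° × 4/29.53 = 48.8°, f₂ = (1 − cos θ₂)/2 = 0.170.
Change = f₂ − f₁ = -0.550 → -55 percentage points.

-55 percentage points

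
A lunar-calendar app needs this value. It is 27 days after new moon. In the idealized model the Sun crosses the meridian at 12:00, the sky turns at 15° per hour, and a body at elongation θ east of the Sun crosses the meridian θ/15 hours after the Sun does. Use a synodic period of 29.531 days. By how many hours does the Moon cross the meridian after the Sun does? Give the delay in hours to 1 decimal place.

21.9 h

The Moon has covered 27/29.531 of its cycle, so θ ≈ 360° × 27/29.531 = 329.1°.
Delay after the Sun = 329.1° / (15°/h) ≈ 21.94 h.
So the Moon crosses the meridian 21.94 h after the Sun.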